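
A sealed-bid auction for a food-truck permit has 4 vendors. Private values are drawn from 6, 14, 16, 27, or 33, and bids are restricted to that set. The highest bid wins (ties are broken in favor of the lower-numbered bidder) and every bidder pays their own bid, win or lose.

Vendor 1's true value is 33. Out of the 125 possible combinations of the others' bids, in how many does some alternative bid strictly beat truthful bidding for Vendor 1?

64

Others bid (6, 6, 6): truth gives 0; bid 6 gives 27 > 0. Violating.
Others bid (6, 6, 14): truth gives 0; bid 14 gives 19 > 0. Violating.
Others bid (6, 6, 16): truth gives 0; bid 16 gives 17 > 0. Violating.
Others bid (6, 6, 27): truth gives 0; bid 27 gives 6 > 0. Violating.
Others bid (6, 6, 33): truth gives 0; no alternative beats it.
Others bid (6, 14, 33): truth gives 0; no alternative beats it.
(Checking all 125 profiles: 64 have a profitable deviation, 61 do not.)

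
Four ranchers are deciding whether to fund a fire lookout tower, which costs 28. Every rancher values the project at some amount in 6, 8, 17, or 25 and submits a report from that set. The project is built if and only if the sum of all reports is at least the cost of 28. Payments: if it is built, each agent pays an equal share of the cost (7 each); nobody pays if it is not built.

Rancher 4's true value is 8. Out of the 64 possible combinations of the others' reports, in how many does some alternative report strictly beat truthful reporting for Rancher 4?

1

Others report (6, 6, 6): truth gives 0; report 17 gives 1 > 0. Violating.
Others report (6, 6, 8): truth gives 1; no alternative beats it.
Others report (6, 6, 17): truth gives 1; no alternative beats it.
(Checking all 64 profiles: 1 has a profitable deviation, 63 do not.)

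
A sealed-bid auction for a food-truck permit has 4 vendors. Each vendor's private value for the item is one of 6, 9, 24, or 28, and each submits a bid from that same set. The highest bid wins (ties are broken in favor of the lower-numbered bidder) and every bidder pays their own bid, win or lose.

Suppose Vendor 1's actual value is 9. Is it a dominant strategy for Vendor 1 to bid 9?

Consider the case where Vendor 2 bids 6, Vendor 3 bids 6 and Vendor 4 bids 6.
Truthful bid 9: wins, pays 9, utility 9 - 9 = 0.
Bid 6 instead: wins, pays 6, utility 9 - 6 = 3.
Since 3 > 0, bidding 6 is strictly better here, so truthful bidding is not dominant.

No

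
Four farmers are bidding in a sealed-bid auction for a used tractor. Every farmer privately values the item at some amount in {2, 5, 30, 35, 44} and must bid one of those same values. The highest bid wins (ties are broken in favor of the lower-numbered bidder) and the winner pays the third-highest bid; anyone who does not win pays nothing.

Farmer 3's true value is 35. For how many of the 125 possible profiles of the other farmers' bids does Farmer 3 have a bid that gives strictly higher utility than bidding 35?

27

Others bid (2, 2, 44): truth gives 0; bid 44 gives 33 > 0. Violating.
Others bid (2, 5, 44): truth gives 0; bid 44 gives 30 > 0. Violating.
Others bid (2, 30, 44): truth gives 0; bid 44 gives 5 > 0. Violating.
Others bid (2, 35, 2): truth gives 0; bid 44 gives 33 > 0. Violating.
Others bid (2, 2, 2): truth gives 33; no alternative beats it.
Others bid (2, 2, 5): truth gives 33; no alternative beats it.
(Checking all 125 profiles: 27 have a profitable deviation, 98 do not.)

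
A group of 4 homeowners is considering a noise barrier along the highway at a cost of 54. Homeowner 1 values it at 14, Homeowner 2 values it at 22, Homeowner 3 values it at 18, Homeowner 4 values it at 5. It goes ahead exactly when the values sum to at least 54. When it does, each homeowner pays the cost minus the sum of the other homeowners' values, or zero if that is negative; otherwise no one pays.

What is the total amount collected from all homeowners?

39

Total value 59 ≥ cost 54, so it is built.
Homeowner 1: others sum to 45; max(0, 54 - 45) = 9.
Homeowner 2: others sum to 37; max(0, 54 - 37) = 17.
Homeowner 3: others sum to 41; max(0, 54 - 41) = 13.
Homeowner 4: others sum to 54; max(0, 54 - 54) = 0.
Total collected = 9 + 17 + 13 + 0 = 39.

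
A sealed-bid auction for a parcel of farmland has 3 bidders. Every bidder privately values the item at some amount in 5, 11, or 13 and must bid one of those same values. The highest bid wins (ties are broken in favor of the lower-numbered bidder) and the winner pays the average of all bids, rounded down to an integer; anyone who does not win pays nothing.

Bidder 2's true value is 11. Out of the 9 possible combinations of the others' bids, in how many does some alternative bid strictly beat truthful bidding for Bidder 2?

Others bid (5, 13): truth gives 0; bid 13 gives 1 > 0. Violating.
Others bid (11, 5): truth gives 0; bid 13 gives 2 > 0. Violating.
Others bid (5, 5): truth gives 4; no alternative beats it.
Others bid (5, 11): truth gives 2; no alternative beats it.
(Checking all 9 profiles: 2 have a profitable deviation, 7 do not.)

2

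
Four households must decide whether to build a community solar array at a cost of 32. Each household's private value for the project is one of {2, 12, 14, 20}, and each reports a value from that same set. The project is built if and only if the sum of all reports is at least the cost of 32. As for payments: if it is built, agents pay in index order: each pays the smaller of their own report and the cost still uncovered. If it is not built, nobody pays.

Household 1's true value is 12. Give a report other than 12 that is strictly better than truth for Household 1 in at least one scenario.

Suppose Household 2 reports 2, Household 3 reports 12 and Household 4 reports 20.
Report 12: project built, pays 12, utility 12 - 12 = 0.
Report 2: project built, pays 2, utility 12 - 2 = 10.
So reporting 2 beats truth here (10 > 0).

2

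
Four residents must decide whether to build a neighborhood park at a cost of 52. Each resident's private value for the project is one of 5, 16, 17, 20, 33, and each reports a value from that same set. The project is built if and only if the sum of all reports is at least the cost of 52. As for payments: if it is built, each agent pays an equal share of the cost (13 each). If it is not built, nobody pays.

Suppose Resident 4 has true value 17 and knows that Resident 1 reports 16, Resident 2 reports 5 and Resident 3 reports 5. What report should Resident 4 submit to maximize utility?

33

Report 5: project not built, utility 0.
Report 16: project not built, utility 0.
Report 17: project not built, utility 0.
Report 20: project not built, utility 0.
Report 33: project built, pays 13, utility 17 - 13 = 4.
The best choice is 33 with utility 4.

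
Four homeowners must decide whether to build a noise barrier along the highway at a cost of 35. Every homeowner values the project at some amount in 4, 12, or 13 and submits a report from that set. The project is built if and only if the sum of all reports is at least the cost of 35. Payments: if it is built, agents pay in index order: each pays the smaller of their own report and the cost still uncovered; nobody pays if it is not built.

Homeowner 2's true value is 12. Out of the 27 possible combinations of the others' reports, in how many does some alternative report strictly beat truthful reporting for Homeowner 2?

Others report (12, 12, 12): truth gives 0; report 4 gives 8 > 0. Violating.
Others report (12, 12, 13): truth gives 0; report 4 gives 8 > 0. Violating.
Others report (12, 13, 12): truth gives 0; report 4 gives 8 > 0. Violating.
Others report (12, 13, 13): truth gives 0; report 4 gives 8 > 0. Violating.
Others report (4, 4, 4): truth gives 0; no alternative beats it.
Others report (4, 4, 12): truth gives 0; no alternative beats it.
(Checking all 27 profiles: 8 have a profitable deviation, 19 do not.)

8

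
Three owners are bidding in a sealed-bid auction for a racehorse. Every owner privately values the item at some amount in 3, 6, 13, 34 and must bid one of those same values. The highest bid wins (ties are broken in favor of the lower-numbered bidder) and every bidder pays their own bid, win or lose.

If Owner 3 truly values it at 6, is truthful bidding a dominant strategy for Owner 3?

No

Consider the case where Owner 1 bids 3 and Owner 2 bids 6.
Truthful bid 6: loses but pays 6, utility -6.
Bid 3 instead: loses but pays 3, utility -3.
Since -3 > -6, bidding 3 is strictly better here, so truthful bidding is not dominant.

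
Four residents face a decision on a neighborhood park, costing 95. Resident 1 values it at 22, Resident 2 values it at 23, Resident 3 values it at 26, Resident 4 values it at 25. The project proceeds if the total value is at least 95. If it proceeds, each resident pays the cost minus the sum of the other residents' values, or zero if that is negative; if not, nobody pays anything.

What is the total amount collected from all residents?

Total value 96 ≥ cost 95, so it is built.
Resident 1: others sum to 74; max(0, 95 - 74) = 21.
Resident 2: others sum to 73; max(0, 95 - 73) = 22.
Resident 3: others sum to 70; max(0, 95 - 70) = 25.
Resident 4: others sum to 71; max(0, 95 - 71) = 24.
Total collected = 21 + 22 + 25 + 24 = 92.

92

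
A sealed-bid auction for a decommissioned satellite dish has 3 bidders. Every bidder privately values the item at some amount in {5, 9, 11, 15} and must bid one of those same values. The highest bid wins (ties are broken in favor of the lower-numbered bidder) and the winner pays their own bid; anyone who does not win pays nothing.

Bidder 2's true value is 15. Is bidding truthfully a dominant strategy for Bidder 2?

No

Consider the case where Bidder 1 bids 5 and Bidder 3 bids 5.
Truthful bid 15: wins, pays 15, utility 15 - 15 = 0.
Bid 9 instead: wins, pays 9, utility 15 - 9 = 6.
Since 6 > 0, bidding 9 is strictly better here, so truthful bidding is not dominant.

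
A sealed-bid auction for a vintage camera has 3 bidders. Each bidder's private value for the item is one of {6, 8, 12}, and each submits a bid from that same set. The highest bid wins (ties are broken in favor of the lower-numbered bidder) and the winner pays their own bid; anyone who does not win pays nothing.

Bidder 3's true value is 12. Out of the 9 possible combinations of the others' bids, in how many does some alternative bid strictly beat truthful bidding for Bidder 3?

Others bid (6, 6): truth gives 0; bid 8 gives 4 > 0. Violating.
Others bid (6, 8): truth gives 0; no alternative beats it.
Others bid (6, 12): truth gives 0; no alternative beats it.
(Checking all 9 profiles: 1 has a profitable deviation, 8 do not.)

1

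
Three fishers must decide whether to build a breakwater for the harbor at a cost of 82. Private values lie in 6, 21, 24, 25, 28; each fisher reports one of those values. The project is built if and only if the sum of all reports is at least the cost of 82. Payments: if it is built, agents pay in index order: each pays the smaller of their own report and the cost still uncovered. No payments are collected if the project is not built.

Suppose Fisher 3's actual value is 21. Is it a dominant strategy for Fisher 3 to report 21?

Yes

Check each profile of the others' reports and compare truth against every alternative report.
Others report (6, 6): truth gives 0, best alternative gives 0.
Others report (6, 21): truth gives 0, best alternative gives 0.
Others report (6, 24): truth gives 0, best alternative gives 0.
Others report (6, 25): truth gives 0, best alternative gives 0.
Others report (6, 28): truth gives 0, best alternative gives 0.
Others report (21, 6): truth gives 0, best alternative gives 0.
(Remaining 19 profiles checked similarly; truth is weakly best in each.)
In every case the truthful report is at least as good as any alternative, so it is a dominant strategy.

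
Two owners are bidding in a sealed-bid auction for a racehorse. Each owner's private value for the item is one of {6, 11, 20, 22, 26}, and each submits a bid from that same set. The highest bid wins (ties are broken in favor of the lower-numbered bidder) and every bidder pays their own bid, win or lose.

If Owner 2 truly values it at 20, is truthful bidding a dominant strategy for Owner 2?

Consider the case where Owner 1 bids 6.
Truthful bid 20: wins, pays 20, utility 20 - 20 = 0.
Bid 11 instead: wins, pays 11, utility 20 - 11 = 9.
Since 9 > 0, bidding 11 is strictly better here, so truthful bidding is not dominant.

No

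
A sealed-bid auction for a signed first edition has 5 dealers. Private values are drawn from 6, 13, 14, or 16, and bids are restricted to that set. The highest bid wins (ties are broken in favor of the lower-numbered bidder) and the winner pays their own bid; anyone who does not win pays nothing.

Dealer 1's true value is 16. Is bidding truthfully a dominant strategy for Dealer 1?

No

Consider the case where Dealer 2 bids 6, Dealer 3 bids 6, Dealer 4 bids 6 and Dealer 5 bids 6.
Truthful bid 16: wins, pays 16, utility 16 - 16 = 0.
Bid 6 instead: wins, pays 6, utility 16 - 6 = 10.
Since 10 > 0, bidding 6 is strictly better here, so truthful bidding is not dominant.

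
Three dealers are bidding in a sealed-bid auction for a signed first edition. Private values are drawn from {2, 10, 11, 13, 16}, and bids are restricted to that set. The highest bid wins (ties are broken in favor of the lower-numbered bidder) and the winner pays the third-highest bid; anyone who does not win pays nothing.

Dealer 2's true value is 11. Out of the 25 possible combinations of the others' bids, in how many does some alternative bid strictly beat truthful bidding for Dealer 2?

8

Others bid (2, 13): truth gives 0; bid 13 gives 9 > 0. Violating.
Others bid (2, 16): truth gives 0; bid 16 gives 9 > 0. Violating.
Others bid (10, 13): truth gives 0; bid 13 gives 1 > 0. Violating.
Others bid (10, 16): truth gives 0; bid 16 gives 1 > 0. Violating.
Others bid (2, 2): truth gives 9; no alternative beats it.
Others bid (2, 10): truth gives 9; no alternative beats it.
(Checking all 25 profiles: 8 have a profitable deviation, 17 do not.)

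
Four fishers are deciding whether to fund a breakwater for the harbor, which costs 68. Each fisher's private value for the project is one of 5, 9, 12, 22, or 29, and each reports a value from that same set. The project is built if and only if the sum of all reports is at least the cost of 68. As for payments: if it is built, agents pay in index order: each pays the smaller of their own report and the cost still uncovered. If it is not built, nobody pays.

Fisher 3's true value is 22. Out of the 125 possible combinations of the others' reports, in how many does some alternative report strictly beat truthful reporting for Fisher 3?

38

Others report (5, 22, 29): truth gives 0; report 12 gives 10 > 0. Violating.
Others report (5, 29, 22): truth gives 0; report 12 gives 10 > 0. Violating.
Others report (5, 29, 29): truth gives 0; report 5 gives 17 > 0. Violating.
Others report (9, 22, 29): truth gives 0; report 9 gives 13 > 0. Violating.
Others report (5, 5, 5): truth gives 0; no alternative beats it.
Others report (5, 5, 9): truth gives 0; no alternative beats it.
(Checking all 125 profiles: 38 have a profitable deviation, 87 do not.)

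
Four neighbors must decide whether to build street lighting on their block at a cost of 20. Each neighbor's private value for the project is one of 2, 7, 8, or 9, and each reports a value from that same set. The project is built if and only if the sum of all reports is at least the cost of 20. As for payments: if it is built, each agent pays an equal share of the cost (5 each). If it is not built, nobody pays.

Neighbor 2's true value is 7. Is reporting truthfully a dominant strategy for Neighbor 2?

No

Consider the case where Neighbor 1 reports 2, Neighbor 3 reports 2 and Neighbor 4 reports 7.
Truthful report 7: project not built, utility 0.
Report 9 instead: project built, pays 5, utility 7 - 5 = 2.
Since 2 > 0, reporting 9 is strictly better here, so truthful reporting is not dominant.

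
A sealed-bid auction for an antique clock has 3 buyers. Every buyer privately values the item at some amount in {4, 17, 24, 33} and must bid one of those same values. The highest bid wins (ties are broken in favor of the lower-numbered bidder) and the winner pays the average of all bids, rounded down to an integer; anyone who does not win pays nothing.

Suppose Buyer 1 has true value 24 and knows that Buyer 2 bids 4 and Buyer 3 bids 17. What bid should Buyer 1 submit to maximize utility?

Bid 4: loses, pays 0, utility 0.
Bid 17: wins, pays 12, utility 24 - 12 = 12.
Bid 24: wins, pays 15, utility 24 - 15 = 9.
Bid 33: wins, pays 18, utility 24 - 18 = 6.
The best choice is 17 with utility 12.

17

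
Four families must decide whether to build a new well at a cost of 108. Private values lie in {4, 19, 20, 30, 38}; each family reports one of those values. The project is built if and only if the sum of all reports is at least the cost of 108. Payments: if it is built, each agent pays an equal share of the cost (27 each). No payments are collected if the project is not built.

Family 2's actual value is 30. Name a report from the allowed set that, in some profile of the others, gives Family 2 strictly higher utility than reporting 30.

Suppose Family 1 reports 4, Family 3 reports 30 and Family 4 reports 38.
Report 30: project not built, utility 0.
Report 38: project built, pays 27, utility 30 - 27 = 3.
So reporting 38 beats truth here (3 > 0).

38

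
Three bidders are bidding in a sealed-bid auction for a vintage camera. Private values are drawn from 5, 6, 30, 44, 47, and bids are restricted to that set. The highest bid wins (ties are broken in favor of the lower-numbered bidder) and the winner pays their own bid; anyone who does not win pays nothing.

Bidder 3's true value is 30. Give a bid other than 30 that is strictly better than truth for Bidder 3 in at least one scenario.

Suppose Bidder 1 bids 5 and Bidder 2 bids 5.
Bid 30: wins, pays 30, utility 30 - 30 = 0.
Bid 6: wins, pays 6, utility 30 - 6 = 24.
So bidding 6 beats truth here (24 > 0).

6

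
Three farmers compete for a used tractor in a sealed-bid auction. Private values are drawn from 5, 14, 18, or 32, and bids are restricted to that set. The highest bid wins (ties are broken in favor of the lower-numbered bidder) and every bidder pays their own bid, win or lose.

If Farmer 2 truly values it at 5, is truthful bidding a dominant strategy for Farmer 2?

Check each profile of the others' bids and compare truth against every alternative bid.
Others bid (5, 32): truth gives -5, best alternative gives -14.
Others bid (14, 32): truth gives -5, best alternative gives -14.
Others bid (18, 5): truth gives -5, best alternative gives -14.
Others bid (18, 14): truth gives -5, best alternative gives -14.
Others bid (18, 18): truth gives -5, best alternative gives -14.
Others bid (18, 32): truth gives -5, best alternative gives -14.
(Remaining 10 profiles checked similarly; truth is weakly best in each.)
In every case the truthful bid is at least as good as any alternative, so it is a dominant strategy.

Yes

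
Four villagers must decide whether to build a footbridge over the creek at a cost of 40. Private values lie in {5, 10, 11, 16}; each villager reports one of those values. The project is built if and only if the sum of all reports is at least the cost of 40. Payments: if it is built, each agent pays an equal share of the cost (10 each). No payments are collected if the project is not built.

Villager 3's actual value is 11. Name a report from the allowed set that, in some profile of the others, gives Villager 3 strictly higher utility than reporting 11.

Suppose Villager 1 reports 5, Villager 2 reports 5 and Villager 4 reports 16.
Report 11: project not built, utility 0.
Report 16: project built, pays 10, utility 11 - 10 = 1.
So reporting 16 beats truth here (1 > 0).

16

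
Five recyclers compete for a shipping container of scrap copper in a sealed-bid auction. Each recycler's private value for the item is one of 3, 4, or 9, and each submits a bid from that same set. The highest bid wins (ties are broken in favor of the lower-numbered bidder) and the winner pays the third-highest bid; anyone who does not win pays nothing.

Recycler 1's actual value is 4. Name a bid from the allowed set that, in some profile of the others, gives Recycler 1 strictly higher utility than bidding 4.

9

Suppose Recycler 2 bids 3, Recycler 3 bids 3, Recycler 4 bids 3 and Recycler 5 bids 9.
Bid 4: loses, pays 0, utility 0.
Bid 9: wins, pays 3, utility 4 - 3 = 1.
So bidding 9 beats truth here (1 > 0).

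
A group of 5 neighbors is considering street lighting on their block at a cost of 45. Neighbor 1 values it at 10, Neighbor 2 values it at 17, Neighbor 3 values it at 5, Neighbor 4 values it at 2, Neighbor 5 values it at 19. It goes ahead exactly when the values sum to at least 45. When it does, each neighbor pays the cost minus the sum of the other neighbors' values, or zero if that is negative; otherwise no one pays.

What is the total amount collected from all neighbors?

Total value 53 ≥ cost 45, so it is built.
Neighbor 1: others sum to 43; max(0, 45 - 43) = 2.
Neighbor 2: others sum to 36; max(0, 45 - 36) = 9.
Neighbor 3: others sum to 48; max(0, 45 - 48) = 0.
Neighbor 4: others sum to 51; max(0, 45 - 51) = 0.
Neighbor 5: others sum to 34; max(0, 45 - 34) = 11.
Total collected = 2 + 9 + 0 + 0 + 11 = 22.

22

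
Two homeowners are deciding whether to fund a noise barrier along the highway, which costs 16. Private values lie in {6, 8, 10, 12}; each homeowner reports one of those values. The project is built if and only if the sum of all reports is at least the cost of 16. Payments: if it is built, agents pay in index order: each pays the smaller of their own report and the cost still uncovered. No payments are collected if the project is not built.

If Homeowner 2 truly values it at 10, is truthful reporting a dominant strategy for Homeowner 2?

Yes

Check each profile of the others' reports and compare truth against every alternative report.
Others report (12): truth gives 6, best alternative gives 6.
Others report (10): truth gives 4, best alternative gives 4.
Others report (8): truth gives 2, best alternative gives 2.
Others report (6): truth gives 0, best alternative gives 0.
In every case the truthful report is at least as good as any alternative, so it is a dominant strategy.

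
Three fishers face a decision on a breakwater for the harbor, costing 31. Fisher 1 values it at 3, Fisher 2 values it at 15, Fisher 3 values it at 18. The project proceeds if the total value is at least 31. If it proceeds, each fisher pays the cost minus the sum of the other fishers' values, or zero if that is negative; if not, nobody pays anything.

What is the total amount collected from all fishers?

Total value 36 ≥ cost 31, so it is built.
Fisher 1: others sum to 33; max(0, 31 - 33) = 0.
Fisher 2: others sum to 21; max(0, 31 - 21) = 10.
Fisher 3: others sum to 18; max(0, 31 - 18) = 13.
Total collected = 0 + 10 + 13 = 23.

23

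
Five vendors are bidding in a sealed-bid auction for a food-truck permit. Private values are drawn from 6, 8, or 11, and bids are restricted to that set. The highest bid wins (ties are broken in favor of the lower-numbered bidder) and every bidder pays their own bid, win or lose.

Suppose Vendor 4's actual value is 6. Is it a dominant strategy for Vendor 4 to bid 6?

Consider the case where Vendor 1 bids 6, Vendor 2 bids 6, Vendor 3 bids 6 and Vendor 5 bids 6.
Truthful bid 6: loses but pays 6, utility -6.
Bid 8 instead: wins, pays 8, utility 6 - 8 = -2.
Since -2 > -6, bidding 8 is strictly better here, so truthful bidding is not dominant.

No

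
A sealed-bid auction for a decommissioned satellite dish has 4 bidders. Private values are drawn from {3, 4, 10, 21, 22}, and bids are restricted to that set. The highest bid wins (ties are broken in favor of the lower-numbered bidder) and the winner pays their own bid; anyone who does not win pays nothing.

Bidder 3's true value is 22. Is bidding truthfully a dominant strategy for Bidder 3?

Consider the case where Bidder 1 bids 3, Bidder 2 bids 3 and Bidder 4 bids 3.
Truthful bid 22: wins, pays 22, utility 22 - 22 = 0.
Bid 4 instead: wins, pays 4, utility 22 - 4 = 18.
Since 18 > 0, bidding 4 is strictly better here, so truthful bidding is not dominant.

No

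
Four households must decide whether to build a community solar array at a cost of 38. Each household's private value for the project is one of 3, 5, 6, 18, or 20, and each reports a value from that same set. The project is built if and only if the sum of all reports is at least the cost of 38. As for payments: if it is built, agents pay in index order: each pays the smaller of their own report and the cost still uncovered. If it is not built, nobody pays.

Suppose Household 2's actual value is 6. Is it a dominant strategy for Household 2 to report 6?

Consider the case where Household 1 reports 3, Household 3 reports 18 and Household 4 reports 18.
Truthful report 6: project built, pays 6, utility 6 - 6 = 0.
Report 3 instead: project built, pays 3, utility 6 - 3 = 3.
Since 3 > 0, reporting 3 is strictly better here, so truthful reporting is not dominant.

No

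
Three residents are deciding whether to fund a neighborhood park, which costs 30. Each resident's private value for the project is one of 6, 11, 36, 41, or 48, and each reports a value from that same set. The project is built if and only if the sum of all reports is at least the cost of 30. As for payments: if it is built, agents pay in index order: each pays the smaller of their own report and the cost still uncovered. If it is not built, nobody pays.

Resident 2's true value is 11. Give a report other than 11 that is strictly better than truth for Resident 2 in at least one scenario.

6

Suppose Resident 1 reports 6 and Resident 3 reports 36.
Report 11: project built, pays 11, utility 11 - 11 = 0.
Report 6: project built, pays 6, utility 11 - 6 = 5.
So reporting 6 beats truth here (5 > 0).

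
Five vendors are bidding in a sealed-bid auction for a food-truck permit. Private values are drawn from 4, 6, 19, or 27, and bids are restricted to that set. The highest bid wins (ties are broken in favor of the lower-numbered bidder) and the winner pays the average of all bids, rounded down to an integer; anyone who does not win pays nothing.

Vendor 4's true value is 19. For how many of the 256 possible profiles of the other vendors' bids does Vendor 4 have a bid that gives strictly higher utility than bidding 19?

78

Others bid (4, 4, 4, 4): truth gives 12; bid 6 gives 15 > 12. Violating.
Others bid (4, 4, 4, 6): truth gives 12; bid 6 gives 15 > 12. Violating.
Others bid (4, 4, 4, 27): truth gives 0; bid 27 gives 6 > 0. Violating.
Others bid (4, 4, 6, 27): truth gives 0; bid 27 gives 6 > 0. Violating.
Others bid (4, 4, 4, 19): truth gives 9; no alternative beats it.
Others bid (4, 4, 6, 4): truth gives 12; no alternative beats it.
(Checking all 256 profiles: 78 have a profitable deviation, 178 do not.)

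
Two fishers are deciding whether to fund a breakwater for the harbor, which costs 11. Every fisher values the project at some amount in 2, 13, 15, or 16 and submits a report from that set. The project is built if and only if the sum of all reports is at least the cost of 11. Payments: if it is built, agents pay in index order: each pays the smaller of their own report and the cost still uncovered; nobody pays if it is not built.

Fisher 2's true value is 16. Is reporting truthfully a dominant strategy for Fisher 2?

Yes

Check each profile of the others' reports and compare truth against every alternative report.
Others report (13): truth gives 16, best alternative gives 16.
Others report (15): truth gives 16, best alternative gives 16.
Others report (16): truth gives 16, best alternative gives 16.
Others report (2): truth gives 7, best alternative gives 7.
In every case the truthful report is at least as good as any alternative, so it is a dominant strategy.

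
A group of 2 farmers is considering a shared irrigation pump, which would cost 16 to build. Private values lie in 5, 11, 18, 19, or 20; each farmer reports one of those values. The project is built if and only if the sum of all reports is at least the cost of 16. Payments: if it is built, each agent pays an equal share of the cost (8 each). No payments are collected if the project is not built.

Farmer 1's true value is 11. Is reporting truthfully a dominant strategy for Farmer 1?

Yes

Check each profile of the others' reports and compare truth against every alternative report.
Others report (5): truth gives 3, best alternative gives 3.
Others report (11): truth gives 3, best alternative gives 3.
Others report (18): truth gives 3, best alternative gives 3.
Others report (19): truth gives 3, best alternative gives 3.
Others report (20): truth gives 3, best alternative gives 3.
In every case the truthful report is at least as good as any alternative, so it is a dominant strategy.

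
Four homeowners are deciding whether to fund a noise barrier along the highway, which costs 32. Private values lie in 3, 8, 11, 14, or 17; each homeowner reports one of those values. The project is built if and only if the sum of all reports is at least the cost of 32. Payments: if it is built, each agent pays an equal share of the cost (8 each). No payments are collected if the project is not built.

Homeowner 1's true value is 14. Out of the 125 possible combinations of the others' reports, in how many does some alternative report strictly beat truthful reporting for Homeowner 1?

3

Others report (3, 3, 11): truth gives 0; report 17 gives 6 > 0. Violating.
Others report (3, 11, 3): truth gives 0; report 17 gives 6 > 0. Violating.
Others report (11, 3, 3): truth gives 0; report 17 gives 6 > 0. Violating.
Others report (3, 3, 3): truth gives 0; no alternative beats it.
Others report (3, 3, 8): truth gives 0; no alternative beats it.
(Checking all 125 profiles: 3 have a profitable deviation, 122 do not.)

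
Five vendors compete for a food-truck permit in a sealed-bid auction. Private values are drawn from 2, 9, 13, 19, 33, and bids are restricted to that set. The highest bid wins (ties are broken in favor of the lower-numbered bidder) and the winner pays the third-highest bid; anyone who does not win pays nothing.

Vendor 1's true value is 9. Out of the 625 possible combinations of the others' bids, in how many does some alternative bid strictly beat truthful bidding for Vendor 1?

Others bid (2, 2, 2, 13): truth gives 0; bid 13 gives 7 > 0. Violating.
Others bid (2, 2, 2, 19): truth gives 0; bid 19 gives 7 > 0. Violating.
Others bid (2, 2, 2, 33): truth gives 0; bid 33 gives 7 > 0. Violating.
Others bid (2, 2, 13, 2): truth gives 0; bid 13 gives 7 > 0. Violating.
Others bid (2, 2, 2, 2): truth gives 7; no alternative beats it.
Others bid (2, 2, 2, 9): truth gives 7; no alternative beats it.
(Checking all 625 profiles: 12 have a profitable deviation, 613 do not.)

12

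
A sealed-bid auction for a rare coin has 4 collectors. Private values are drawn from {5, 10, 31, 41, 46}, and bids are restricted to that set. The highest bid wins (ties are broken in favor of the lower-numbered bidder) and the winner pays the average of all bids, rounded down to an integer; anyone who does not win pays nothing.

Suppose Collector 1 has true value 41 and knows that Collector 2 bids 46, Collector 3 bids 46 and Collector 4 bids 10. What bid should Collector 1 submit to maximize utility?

46

Bid 5: loses, pays 0, utility 0.
Bid 10: loses, pays 0, utility 0.
Bid 31: loses, pays 0, utility 0.
Bid 41: loses, pays 0, utility 0.
Bid 46: wins, pays 37, utility 41 - 37 = 4.
The best choice is 46 with utility 4.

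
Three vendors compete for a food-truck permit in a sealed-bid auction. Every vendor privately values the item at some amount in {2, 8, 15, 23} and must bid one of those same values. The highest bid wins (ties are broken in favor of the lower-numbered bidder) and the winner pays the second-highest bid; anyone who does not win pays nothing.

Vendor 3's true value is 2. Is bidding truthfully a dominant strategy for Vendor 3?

Yes

Check each profile of the others' bids and compare truth against every alternative bid.
Others bid (2, 2): truth gives 0, best alternative gives 0.
Others bid (2, 8): truth gives 0, best alternative gives 0.
Others bid (2, 15): truth gives 0, best alternative gives 0.
Others bid (2, 23): truth gives 0, best alternative gives 0.
Others bid (8, 2): truth gives 0, best alternative gives 0.
Others bid (8, 8): truth gives 0, best alternative gives 0.
(Remaining 10 profiles checked similarly; truth is weakly best in each.)
In every case the truthful bid is at least as good as any alternative, so it is a dominant strategy.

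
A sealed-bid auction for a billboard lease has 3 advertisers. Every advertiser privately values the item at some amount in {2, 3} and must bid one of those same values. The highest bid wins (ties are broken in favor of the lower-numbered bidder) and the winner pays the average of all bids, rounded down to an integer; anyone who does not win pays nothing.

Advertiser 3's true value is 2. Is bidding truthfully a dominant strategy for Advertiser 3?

Yes

Check each profile of the others' bids and compare truth against every alternative bid.
Others bid (2, 2): truth gives 0, best alternative gives 0.
Others bid (2, 3): truth gives 0, best alternative gives 0.
Others bid (3, 2): truth gives 0, best alternative gives 0.
Others bid (3, 3): truth gives 0, best alternative gives 0.
In every case the truthful bid is at least as good as any alternative, so it is a dominant strategy.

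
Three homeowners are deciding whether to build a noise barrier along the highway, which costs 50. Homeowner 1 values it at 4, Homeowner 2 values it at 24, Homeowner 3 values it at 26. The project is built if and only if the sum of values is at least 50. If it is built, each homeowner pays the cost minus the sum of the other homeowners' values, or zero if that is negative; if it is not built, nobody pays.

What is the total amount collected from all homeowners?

Total value 54 ≥ cost 50, so it is built.
Homeowner 1: others sum to 50; max(0, 50 - 50) = 0.
Homeowner 2: others sum to 30; max(0, 50 - 30) = 20.
Homeowner 3: others sum to 28; max(0, 50 - 28) = 22.
Total collected = 0 + 20 + 22 = 42.

42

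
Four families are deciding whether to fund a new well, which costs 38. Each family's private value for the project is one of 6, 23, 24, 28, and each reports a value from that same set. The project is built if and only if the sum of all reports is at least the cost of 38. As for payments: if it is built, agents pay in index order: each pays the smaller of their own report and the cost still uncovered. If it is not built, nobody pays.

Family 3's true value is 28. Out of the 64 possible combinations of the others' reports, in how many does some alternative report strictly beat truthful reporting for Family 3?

20

Others report (6, 6, 6): truth gives 2; report 23 gives 5 > 2. Violating.
Others report (6, 6, 23): truth gives 2; report 6 gives 22 > 2. Violating.
Others report (6, 6, 24): truth gives 2; report 6 gives 22 > 2. Violating.
Others report (6, 6, 28): truth gives 2; report 6 gives 22 > 2. Violating.
Others report (6, 28, 6): truth gives 24; no alternative beats it.
Others report (6, 28, 23): truth gives 24; no alternative beats it.
(Checking all 64 profiles: 20 have a profitable deviation, 44 do not.)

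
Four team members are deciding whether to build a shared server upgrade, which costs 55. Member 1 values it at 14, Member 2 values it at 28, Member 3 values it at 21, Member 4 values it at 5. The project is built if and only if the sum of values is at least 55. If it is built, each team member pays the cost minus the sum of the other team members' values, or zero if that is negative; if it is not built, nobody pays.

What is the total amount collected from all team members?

24

Total value 68 ≥ cost 55, so it is built.
Member 1: others sum to 54; max(0, 55 - 54) = 1.
Member 2: others sum to 40; max(0, 55 - 40) = 15.
Member 3: others sum to 47; max(0, 55 - 47) = 8.
Member 4: others sum to 63; max(0, 55 - 63) = 0.
Total collected = 1 + 15 + 8 + 0 = 24.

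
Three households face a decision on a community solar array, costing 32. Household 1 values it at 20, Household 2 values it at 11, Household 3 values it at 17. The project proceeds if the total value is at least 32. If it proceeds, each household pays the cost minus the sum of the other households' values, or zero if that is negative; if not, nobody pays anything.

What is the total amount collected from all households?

Total value 48 ≥ cost 32, so it is built.
Household 1: others sum to 28; max(0, 32 - 28) = 4.
Household 2: others sum to 37; max(0, 32 - 37) = 0.
Household 3: others sum to 31; max(0, 32 - 31) = 1.
Total collected = 4 + 0 + 1 = 5.

5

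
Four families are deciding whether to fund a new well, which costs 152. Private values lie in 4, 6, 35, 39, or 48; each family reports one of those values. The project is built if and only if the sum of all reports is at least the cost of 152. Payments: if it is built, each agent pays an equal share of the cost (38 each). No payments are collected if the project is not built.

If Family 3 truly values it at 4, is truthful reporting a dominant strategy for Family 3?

Yes

Check each profile of the others' reports and compare truth against every alternative report.
Others report (4, 4, 4): truth gives 0, best alternative gives 0.
Others report (4, 4, 6): truth gives 0, best alternative gives 0.
Others report (4, 4, 35): truth gives 0, best alternative gives 0.
Others report (4, 4, 39): truth gives 0, best alternative gives 0.
Others report (4, 4, 48): truth gives 0, best alternative gives 0.
Others report (4, 6, 4): truth gives 0, best alternative gives 0.
(Remaining 119 profiles checked similarly; truth is weakly best in each.)
In every case the truthful report is at least as good as any alternative, so it is a dominant strategy.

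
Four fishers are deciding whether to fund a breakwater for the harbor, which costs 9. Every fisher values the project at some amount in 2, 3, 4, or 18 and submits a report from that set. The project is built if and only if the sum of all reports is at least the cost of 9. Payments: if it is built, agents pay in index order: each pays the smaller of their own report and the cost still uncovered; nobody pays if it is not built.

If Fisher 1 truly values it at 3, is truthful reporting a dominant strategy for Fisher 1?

Consider the case where Fisher 2 reports 2, Fisher 3 reports 2 and Fisher 4 reports 3.
Truthful report 3: project built, pays 3, utility 3 - 3 = 0.
Report 2 instead: project built, pays 2, utility 3 - 2 = 1.
Since 1 > 0, reporting 2 is strictly better here, so truthful reporting is not dominant.

No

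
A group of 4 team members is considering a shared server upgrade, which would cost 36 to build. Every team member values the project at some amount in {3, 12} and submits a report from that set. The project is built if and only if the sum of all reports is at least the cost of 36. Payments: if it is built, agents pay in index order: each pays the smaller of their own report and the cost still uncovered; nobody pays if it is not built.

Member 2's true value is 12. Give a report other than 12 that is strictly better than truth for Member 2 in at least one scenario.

3

Suppose Member 1 reports 12, Member 3 reports 12 and Member 4 reports 12.
Report 12: project built, pays 12, utility 12 - 12 = 0.
Report 3: project built, pays 3, utility 12 - 3 = 9.
So reporting 3 beats truth here (9 > 0).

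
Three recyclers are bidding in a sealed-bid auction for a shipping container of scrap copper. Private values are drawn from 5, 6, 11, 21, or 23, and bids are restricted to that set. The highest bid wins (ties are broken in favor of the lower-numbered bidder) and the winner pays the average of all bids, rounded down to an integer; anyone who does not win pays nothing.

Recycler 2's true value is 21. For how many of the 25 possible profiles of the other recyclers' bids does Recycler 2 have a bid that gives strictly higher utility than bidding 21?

12

Others bid (5, 5): truth gives 11; bid 6 gives 16 > 11. Violating.
Others bid (5, 6): truth gives 11; bid 6 gives 16 > 11. Violating.
Others bid (5, 11): truth gives 9; bid 11 gives 12 > 9. Violating.
Others bid (5, 23): truth gives 0; bid 23 gives 4 > 0. Violating.
Others bid (5, 21): truth gives 6; no alternative beats it.
Others bid (6, 21): truth gives 5; no alternative beats it.
(Checking all 25 profiles: 12 have a profitable deviation, 13 do not.)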